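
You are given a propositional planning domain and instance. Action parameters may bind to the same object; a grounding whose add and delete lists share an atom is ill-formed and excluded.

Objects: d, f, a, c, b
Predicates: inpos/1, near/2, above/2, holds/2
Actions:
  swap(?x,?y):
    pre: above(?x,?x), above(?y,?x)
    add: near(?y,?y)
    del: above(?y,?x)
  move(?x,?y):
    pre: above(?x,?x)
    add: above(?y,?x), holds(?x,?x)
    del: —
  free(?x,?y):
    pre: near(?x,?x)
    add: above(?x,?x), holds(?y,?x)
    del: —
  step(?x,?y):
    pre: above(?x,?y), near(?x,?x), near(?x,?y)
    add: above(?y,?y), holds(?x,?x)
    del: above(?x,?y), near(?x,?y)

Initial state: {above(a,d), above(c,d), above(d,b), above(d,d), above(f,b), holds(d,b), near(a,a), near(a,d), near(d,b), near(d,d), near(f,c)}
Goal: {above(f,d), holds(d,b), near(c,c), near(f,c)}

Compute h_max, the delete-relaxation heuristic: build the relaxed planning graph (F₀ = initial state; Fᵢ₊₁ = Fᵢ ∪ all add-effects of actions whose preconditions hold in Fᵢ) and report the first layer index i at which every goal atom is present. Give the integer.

F0 = init (11 atoms)
F1 = F0 ∪ {above(a,a), above(b,b), above(b,d), above(f,d), holds(a,a), holds(a,d), holds(b,a), holds(b,d), holds(c,a), holds(c,d), holds(d,a), holds(d,d), holds(f,a), holds(f,d), near(c,c)}  (26 atoms)
goal ⊆ F1  ⇒  h_max = 1

1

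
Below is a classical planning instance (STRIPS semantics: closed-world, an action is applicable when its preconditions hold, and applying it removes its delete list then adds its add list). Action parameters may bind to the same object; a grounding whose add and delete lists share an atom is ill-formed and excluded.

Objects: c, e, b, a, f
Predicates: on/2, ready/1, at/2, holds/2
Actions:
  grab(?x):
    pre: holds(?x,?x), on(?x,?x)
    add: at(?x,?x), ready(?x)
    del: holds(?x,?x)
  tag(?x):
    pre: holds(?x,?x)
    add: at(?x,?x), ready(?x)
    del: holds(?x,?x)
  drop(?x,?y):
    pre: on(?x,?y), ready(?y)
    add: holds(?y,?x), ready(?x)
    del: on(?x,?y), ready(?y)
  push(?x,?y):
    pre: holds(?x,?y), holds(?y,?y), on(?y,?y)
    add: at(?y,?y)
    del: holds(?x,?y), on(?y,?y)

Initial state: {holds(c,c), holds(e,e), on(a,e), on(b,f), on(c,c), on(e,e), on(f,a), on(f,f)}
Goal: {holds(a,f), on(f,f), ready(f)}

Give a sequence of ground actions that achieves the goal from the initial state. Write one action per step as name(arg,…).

1. grab(e)  →  {at(e,e), holds(c,c), on(a,e), on(b,f), on(c,c), on(e,e), on(f,a), on(f,f), ready(e)}
2. drop(a,e)  →  {at(e,e), holds(c,c), holds(e,a), on(b,f), on(c,c), on(e,e), on(f,a), on(f,f), ready(a)}
3. drop(f,a)  →  {at(e,e), holds(a,f), holds(c,c), holds(e,a), on(b,f), on(c,c), on(e,e), on(f,f), ready(f)}

grab(e); drop(a,e); drop(f,a)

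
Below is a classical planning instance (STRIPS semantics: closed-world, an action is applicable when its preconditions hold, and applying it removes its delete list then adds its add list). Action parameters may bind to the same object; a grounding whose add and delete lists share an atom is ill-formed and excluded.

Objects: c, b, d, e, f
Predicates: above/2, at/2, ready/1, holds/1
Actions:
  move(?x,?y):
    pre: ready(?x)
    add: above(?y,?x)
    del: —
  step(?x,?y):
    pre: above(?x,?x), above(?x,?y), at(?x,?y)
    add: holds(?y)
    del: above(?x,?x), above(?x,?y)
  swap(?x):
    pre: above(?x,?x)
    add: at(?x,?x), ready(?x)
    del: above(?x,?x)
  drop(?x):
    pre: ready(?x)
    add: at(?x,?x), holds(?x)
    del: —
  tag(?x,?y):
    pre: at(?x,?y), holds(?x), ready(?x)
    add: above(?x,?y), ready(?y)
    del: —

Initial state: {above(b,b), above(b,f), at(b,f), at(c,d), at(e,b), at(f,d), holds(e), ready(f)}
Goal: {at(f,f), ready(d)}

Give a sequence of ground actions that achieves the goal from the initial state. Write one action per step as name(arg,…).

drop(f); tag(f,d)

1. drop(f)  →  {above(b,b), above(b,f), at(b,f), at(c,d), at(e,b), at(f,d), at(f,f), holds(e), holds(f), ready(f)}
2. tag(f,d)  →  {above(b,b), above(b,f), above(f,d), at(b,f), at(c,d), at(e,b), at(f,d), at(f,f), holds(e), holds(f), ready(d), ready(f)}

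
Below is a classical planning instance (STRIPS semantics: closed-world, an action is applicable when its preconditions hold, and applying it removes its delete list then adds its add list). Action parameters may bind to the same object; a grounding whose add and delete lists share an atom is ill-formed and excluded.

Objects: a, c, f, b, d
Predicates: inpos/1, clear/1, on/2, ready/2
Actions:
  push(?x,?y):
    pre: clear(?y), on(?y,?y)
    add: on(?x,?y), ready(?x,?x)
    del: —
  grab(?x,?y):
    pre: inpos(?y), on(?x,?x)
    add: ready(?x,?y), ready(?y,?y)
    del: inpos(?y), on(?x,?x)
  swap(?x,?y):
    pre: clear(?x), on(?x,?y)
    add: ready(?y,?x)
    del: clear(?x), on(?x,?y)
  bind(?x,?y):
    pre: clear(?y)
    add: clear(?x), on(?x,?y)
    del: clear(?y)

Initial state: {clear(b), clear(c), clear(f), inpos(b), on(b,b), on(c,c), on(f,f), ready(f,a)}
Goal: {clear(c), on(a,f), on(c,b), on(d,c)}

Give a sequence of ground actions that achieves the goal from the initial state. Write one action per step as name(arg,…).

1. push(a,f)  →  {clear(b), clear(c), clear(f), inpos(b), on(a,f), on(b,b), on(c,c), on(f,f), ready(a,a), ready(f,a)}
2. push(c,b)  →  {clear(b), clear(c), clear(f), inpos(b), on(a,f), on(b,b), on(c,b), on(c,c), on(f,f), ready(a,a), ready(c,c), ready(f,a)}
3. push(d,c)  →  {clear(b), clear(c), clear(f), inpos(b), on(a,f), on(b,b), on(c,b), on(c,c), on(d,c), on(f,f), ready(a,a), ready(c,c), ready(d,d), ready(f,a)}

push(a,f); push(c,b); push(d,c)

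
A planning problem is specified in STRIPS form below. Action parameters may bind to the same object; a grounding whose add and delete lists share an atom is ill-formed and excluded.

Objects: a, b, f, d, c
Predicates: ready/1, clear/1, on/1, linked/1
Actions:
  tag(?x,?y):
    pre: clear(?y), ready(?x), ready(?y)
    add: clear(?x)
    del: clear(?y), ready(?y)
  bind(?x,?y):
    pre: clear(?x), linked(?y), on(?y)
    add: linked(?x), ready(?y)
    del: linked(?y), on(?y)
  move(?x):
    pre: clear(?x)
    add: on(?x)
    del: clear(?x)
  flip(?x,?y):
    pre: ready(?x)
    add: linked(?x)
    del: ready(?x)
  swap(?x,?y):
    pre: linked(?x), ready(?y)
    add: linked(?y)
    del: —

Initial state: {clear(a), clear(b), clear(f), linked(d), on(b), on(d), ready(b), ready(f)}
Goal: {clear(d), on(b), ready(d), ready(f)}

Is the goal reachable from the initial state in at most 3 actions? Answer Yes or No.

Yes

1. bind(a,d)  →  {clear(a), clear(b), clear(f), linked(a), on(b), ready(b), ready(d), ready(f)}
2. tag(d,b)  →  {clear(a), clear(d), clear(f), linked(a), on(b), ready(d), ready(f)}
optimal plan length = 2; 2 ≤ 3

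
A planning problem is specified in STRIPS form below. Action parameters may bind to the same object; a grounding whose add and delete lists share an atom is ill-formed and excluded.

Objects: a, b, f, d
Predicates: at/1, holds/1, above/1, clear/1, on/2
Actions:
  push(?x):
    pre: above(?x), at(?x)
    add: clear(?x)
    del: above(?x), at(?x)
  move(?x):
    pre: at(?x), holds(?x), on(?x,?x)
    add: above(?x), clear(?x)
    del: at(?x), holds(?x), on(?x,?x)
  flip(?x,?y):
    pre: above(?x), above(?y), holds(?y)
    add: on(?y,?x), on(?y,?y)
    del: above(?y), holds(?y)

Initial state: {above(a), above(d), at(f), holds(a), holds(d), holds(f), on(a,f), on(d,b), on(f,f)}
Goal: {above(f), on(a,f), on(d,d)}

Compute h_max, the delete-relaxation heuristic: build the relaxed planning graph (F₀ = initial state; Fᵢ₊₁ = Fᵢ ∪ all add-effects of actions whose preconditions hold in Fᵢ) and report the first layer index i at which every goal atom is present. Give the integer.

1

F0 = init (9 atoms)
F1 = F0 ∪ {above(f), clear(f), on(a,a), on(a,d), on(d,a), on(d,d)}  (15 atoms)
goal ⊆ F1  ⇒  h_max = 1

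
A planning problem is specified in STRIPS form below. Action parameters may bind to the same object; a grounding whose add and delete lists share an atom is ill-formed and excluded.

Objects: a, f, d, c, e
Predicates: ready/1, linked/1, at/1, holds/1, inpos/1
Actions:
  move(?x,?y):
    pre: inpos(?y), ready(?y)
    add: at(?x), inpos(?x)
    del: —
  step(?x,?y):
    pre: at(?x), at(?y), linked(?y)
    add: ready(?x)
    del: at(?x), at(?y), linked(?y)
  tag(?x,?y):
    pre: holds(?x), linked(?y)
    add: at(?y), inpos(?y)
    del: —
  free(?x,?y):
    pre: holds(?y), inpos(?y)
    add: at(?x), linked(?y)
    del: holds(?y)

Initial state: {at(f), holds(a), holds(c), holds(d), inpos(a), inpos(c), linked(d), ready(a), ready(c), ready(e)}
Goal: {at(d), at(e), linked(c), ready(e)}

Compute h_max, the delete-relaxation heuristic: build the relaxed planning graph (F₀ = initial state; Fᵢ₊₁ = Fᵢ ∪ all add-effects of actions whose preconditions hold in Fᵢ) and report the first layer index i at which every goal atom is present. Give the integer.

1

F0 = init (10 atoms)
F1 = F0 ∪ {at(a), at(c), at(d), at(e), inpos(d), inpos(e), inpos(f), linked(a), linked(c)}  (19 atoms)
goal ⊆ F1  ⇒  h_max = 1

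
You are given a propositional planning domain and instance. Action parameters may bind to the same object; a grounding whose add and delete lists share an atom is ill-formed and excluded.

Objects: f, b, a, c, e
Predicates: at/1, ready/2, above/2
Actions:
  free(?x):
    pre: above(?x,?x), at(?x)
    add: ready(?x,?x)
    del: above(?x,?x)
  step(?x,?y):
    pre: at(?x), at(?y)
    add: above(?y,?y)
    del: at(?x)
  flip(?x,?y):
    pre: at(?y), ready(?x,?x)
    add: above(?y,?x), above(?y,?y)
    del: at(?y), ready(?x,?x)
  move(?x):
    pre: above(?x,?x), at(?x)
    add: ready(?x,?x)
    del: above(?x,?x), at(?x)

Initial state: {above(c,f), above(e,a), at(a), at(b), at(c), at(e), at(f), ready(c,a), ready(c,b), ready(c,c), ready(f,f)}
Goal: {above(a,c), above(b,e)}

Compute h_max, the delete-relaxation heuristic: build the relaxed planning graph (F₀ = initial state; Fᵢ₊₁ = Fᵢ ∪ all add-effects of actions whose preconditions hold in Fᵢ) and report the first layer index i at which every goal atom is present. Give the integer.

F0 = init (11 atoms)
F1 = F0 ∪ {above(a,a), above(a,c), above(a,f), above(b,b), above(b,c), above(b,f), above(c,c), above(e,c), above(e,e), above(e,f), above(f,c), above(f,f)}  (23 atoms)
F2 = F1 ∪ {ready(a,a), ready(b,b), ready(e,e)}  (26 atoms)
F3 = F2 ∪ {above(a,b), above(a,e), above(b,a), above(b,e), above(c,a), above(c,b), above(c,e), above(e,b), above(f,a), above(f,b), above(f,e)}  (37 atoms)
goal ⊆ F3  ⇒  h_max = 3

3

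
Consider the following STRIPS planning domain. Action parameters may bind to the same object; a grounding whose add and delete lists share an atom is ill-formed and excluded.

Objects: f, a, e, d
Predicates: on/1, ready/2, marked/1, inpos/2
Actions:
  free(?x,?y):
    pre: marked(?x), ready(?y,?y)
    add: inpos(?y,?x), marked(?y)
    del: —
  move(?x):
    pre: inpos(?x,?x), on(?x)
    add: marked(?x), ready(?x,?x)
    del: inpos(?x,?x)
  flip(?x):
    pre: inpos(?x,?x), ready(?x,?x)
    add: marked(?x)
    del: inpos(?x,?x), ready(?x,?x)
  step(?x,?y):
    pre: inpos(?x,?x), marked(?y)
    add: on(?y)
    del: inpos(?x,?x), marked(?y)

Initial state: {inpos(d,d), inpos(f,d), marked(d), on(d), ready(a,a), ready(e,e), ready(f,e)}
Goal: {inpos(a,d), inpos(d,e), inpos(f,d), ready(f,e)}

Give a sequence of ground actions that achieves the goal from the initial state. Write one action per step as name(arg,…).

free(d,a); free(a,e); move(d); free(e,d)

1. free(d,a)  →  {inpos(a,d), inpos(d,d), inpos(f,d), marked(a), marked(d), on(d), ready(a,a), ready(e,e), ready(f,e)}
2. free(a,e)  →  {inpos(a,d), inpos(d,d), inpos(e,a), inpos(f,d), marked(a), marked(d), marked(e), on(d), ready(a,a), ready(e,e), ready(f,e)}
3. move(d)  →  {inpos(a,d), inpos(e,a), inpos(f,d), marked(a), marked(d), marked(e), on(d), ready(a,a), ready(d,d), ready(e,e), ready(f,e)}
4. free(e,d)  →  {inpos(a,d), inpos(d,e), inpos(e,a), inpos(f,d), marked(a), marked(d), marked(e), on(d), ready(a,a), ready(d,d), ready(e,e), ready(f,e)}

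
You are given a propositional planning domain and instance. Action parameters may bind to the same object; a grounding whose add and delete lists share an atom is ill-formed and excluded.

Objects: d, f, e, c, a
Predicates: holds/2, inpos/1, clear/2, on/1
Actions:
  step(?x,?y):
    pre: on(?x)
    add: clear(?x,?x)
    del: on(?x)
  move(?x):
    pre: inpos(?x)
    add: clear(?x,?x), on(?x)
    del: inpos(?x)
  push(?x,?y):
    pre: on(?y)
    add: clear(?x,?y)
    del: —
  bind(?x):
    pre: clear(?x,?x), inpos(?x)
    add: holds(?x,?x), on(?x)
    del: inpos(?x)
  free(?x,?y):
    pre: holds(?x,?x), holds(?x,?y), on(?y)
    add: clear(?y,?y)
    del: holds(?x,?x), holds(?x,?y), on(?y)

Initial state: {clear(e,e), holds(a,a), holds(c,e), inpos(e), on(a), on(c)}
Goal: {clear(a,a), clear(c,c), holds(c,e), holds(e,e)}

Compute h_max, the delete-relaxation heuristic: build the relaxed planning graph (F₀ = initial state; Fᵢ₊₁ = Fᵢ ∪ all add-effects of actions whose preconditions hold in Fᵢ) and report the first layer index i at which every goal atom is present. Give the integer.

F0 = init (6 atoms)
F1 = F0 ∪ {clear(a,a), clear(a,c), clear(c,a), clear(c,c), clear(d,a), clear(d,c), clear(e,a), clear(e,c), clear(f,a), clear(f,c), holds(e,e), on(e)}  (18 atoms)
goal ⊆ F1  ⇒  h_max = 1

1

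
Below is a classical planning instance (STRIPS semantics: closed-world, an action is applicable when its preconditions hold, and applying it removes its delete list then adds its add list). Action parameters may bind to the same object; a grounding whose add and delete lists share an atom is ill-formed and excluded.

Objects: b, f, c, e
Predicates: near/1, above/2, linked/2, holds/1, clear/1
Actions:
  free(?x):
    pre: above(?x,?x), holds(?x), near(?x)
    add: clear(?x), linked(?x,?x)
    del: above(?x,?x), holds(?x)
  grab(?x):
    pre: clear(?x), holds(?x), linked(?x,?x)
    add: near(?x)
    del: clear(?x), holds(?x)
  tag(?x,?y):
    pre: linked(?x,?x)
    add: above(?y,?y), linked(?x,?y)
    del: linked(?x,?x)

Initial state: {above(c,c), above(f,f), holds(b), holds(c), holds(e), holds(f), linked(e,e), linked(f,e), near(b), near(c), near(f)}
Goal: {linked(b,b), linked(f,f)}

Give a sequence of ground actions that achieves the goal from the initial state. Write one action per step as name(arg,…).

free(f); tag(e,b); free(b)

1. free(f)  →  {above(c,c), clear(f), holds(b), holds(c), holds(e), linked(e,e), linked(f,e), linked(f,f), near(b), near(c), near(f)}
2. tag(e,b)  →  {above(b,b), above(c,c), clear(f), holds(b), holds(c), holds(e), linked(e,b), linked(f,e), linked(f,f), near(b), near(c), near(f)}
3. free(b)  →  {above(c,c), clear(b), clear(f), holds(c), holds(e), linked(b,b), linked(e,b), linked(f,e), linked(f,f), near(b), near(c), near(f)}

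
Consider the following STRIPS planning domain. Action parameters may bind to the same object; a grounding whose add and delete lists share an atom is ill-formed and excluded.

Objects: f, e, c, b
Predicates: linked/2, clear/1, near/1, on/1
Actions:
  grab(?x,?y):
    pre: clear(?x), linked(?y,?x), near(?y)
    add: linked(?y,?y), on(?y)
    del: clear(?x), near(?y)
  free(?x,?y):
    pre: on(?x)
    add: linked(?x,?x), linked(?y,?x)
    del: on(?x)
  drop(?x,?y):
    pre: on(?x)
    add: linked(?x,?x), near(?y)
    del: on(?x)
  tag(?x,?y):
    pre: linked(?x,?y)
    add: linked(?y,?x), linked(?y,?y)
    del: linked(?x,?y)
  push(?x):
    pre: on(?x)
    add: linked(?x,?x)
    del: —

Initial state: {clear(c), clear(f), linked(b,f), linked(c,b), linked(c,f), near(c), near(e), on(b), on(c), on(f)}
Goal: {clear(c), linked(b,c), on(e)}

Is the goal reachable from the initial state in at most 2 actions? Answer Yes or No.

No

1. free(f,e)  →  {clear(c), clear(f), linked(b,f), linked(c,b), linked(c,f), linked(e,f), linked(f,f), near(c), near(e), on(b), on(c)}
2. grab(f,e)  →  {clear(c), linked(b,f), linked(c,b), linked(c,f), linked(e,e), linked(e,f), linked(f,f), near(c), on(b), on(c), on(e)}
3. free(c,b)  →  {clear(c), linked(b,c), linked(b,f), linked(c,b), linked(c,c), linked(c,f), linked(e,e), linked(e,f), linked(f,f), near(c), on(b), on(e)}
optimal plan length = 3; 3 > 2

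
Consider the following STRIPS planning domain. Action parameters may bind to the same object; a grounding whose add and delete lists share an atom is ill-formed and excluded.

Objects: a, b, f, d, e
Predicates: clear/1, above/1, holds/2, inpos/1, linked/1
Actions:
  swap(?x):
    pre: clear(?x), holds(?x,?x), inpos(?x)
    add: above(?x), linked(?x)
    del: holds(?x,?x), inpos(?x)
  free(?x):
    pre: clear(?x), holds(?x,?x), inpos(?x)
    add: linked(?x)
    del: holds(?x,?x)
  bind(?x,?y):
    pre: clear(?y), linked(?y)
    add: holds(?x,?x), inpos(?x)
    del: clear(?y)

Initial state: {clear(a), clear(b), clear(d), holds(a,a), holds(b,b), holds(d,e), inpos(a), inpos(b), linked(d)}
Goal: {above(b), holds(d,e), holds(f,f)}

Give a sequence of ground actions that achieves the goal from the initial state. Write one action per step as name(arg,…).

1. swap(b)  →  {above(b), clear(a), clear(b), clear(d), holds(a,a), holds(d,e), inpos(a), linked(b), linked(d)}
2. bind(f,b)  →  {above(b), clear(a), clear(d), holds(a,a), holds(d,e), holds(f,f), inpos(a), inpos(f), linked(b), linked(d)}

swap(b); bind(f,b)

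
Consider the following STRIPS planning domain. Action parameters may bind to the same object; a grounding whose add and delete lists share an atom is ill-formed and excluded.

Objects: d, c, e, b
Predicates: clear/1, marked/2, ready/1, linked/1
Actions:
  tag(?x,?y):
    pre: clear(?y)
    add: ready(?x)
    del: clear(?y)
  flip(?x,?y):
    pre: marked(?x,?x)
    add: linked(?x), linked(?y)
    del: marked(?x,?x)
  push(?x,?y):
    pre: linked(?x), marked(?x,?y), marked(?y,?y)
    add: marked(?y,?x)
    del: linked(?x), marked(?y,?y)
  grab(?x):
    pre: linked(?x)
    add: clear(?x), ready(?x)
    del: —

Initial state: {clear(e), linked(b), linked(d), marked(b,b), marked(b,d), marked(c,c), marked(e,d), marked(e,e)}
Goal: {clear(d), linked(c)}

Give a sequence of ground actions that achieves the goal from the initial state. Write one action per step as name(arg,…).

flip(c,d); grab(d)

1. flip(c,d)  →  {clear(e), linked(b), linked(c), linked(d), marked(b,b), marked(b,d), marked(e,d), marked(e,e)}
2. grab(d)  →  {clear(d), clear(e), linked(b), linked(c), linked(d), marked(b,b), marked(b,d), marked(e,d), marked(e,e), ready(d)}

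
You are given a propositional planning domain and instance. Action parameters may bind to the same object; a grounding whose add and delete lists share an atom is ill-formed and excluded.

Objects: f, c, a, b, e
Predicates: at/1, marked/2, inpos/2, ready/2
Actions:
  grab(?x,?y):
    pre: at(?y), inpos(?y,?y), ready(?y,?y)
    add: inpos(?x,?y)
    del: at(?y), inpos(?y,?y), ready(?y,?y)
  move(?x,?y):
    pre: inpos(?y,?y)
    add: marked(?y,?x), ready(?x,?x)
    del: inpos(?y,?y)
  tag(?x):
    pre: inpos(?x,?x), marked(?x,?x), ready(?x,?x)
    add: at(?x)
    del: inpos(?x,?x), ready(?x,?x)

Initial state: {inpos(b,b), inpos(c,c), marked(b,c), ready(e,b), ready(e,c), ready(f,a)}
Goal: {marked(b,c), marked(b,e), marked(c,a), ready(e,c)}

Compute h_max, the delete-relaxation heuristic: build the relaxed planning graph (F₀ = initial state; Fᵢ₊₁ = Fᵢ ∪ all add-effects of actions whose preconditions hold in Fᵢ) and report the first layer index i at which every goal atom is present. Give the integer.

F0 = init (6 atoms)
F1 = F0 ∪ {marked(b,a), marked(b,b), marked(b,e), marked(b,f), marked(c,a), marked(c,b), marked(c,c), marked(c,e), marked(c,f), ready(a,a), ready(b,b), ready(c,c), ready(e,e), ready(f,f)}  (20 atoms)
goal ⊆ F1  ⇒  h_max = 1

1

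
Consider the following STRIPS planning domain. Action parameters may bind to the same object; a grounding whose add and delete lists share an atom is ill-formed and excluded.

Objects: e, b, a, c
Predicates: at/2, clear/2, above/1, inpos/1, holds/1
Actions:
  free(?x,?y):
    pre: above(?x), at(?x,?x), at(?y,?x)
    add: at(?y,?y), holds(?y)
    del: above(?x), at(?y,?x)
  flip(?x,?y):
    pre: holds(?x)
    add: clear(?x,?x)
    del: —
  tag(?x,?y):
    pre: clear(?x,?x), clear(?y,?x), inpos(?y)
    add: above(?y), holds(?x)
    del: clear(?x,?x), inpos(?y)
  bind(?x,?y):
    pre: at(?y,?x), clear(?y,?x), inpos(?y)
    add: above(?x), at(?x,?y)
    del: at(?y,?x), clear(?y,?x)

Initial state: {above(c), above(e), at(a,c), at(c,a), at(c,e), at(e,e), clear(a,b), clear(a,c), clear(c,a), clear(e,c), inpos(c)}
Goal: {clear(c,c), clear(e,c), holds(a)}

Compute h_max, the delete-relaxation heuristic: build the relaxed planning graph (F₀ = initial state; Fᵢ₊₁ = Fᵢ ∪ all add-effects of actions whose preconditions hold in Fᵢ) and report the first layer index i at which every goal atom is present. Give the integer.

F0 = init (11 atoms)
F1 = F0 ∪ {above(a), at(c,c), holds(c)}  (14 atoms)
F2 = F1 ∪ {at(a,a), clear(c,c), holds(a)}  (17 atoms)
goal ⊆ F2  ⇒  h_max = 2

2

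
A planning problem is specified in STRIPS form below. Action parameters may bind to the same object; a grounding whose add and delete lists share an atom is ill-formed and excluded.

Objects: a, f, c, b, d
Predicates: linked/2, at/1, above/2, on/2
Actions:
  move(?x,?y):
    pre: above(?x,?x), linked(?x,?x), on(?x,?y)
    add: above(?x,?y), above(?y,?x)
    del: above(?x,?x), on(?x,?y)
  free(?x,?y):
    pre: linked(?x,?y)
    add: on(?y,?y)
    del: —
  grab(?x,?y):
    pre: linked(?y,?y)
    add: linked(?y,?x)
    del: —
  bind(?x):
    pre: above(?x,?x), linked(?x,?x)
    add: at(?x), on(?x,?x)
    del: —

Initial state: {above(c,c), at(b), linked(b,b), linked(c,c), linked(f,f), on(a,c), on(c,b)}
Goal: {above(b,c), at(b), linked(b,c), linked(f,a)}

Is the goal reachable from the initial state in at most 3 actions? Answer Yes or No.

Yes

1. move(c,b)  →  {above(b,c), above(c,b), at(b), linked(b,b), linked(c,c), linked(f,f), on(a,c)}
2. grab(a,f)  →  {above(b,c), above(c,b), at(b), linked(b,b), linked(c,c), linked(f,a), linked(f,f), on(a,c)}
3. grab(c,b)  →  {above(b,c), above(c,b), at(b), linked(b,b), linked(b,c), linked(c,c), linked(f,a), linked(f,f), on(a,c)}
optimal plan length = 3; 3 ≤ 3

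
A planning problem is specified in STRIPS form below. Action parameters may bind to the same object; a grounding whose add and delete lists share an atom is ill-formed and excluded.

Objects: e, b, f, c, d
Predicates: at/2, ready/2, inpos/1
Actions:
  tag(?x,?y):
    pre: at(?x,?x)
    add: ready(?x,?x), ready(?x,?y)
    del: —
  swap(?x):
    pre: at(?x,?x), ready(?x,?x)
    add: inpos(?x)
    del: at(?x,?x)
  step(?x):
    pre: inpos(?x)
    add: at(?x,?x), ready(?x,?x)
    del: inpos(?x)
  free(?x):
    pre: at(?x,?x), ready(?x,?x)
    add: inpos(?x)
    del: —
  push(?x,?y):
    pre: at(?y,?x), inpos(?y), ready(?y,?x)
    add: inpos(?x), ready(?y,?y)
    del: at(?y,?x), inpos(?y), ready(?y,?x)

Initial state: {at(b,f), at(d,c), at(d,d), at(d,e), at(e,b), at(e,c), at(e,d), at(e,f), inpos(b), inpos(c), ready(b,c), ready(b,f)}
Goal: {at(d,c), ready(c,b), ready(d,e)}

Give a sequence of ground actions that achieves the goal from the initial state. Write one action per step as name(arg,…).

1. tag(d,e)  →  {at(b,f), at(d,c), at(d,d), at(d,e), at(e,b), at(e,c), at(e,d), at(e,f), inpos(b), inpos(c), ready(b,c), ready(b,f), ready(d,d), ready(d,e)}
2. step(c)  →  {at(b,f), at(c,c), at(d,c), at(d,d), at(d,e), at(e,b), at(e,c), at(e,d), at(e,f), inpos(b), ready(b,c), ready(b,f), ready(c,c), ready(d,d), ready(d,e)}
3. tag(c,b)  →  {at(b,f), at(c,c), at(d,c), at(d,d), at(d,e), at(e,b), at(e,c), at(e,d), at(e,f), inpos(b), ready(b,c), ready(b,f), ready(c,b), ready(c,c), ready(d,d), ready(d,e)}

tag(d,e); step(c); tag(c,b)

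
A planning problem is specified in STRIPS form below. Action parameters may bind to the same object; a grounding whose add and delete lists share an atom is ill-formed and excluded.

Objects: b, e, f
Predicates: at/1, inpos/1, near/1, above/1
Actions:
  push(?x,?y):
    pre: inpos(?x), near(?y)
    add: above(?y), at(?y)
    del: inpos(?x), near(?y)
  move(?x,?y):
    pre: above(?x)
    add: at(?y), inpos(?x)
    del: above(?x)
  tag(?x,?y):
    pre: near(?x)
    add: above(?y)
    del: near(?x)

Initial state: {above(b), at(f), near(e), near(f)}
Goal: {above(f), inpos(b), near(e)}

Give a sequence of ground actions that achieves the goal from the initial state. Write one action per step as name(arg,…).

1. move(b,b)  →  {at(b), at(f), inpos(b), near(e), near(f)}
2. tag(f,f)  →  {above(f), at(b), at(f), inpos(b), near(e)}

move(b,b); tag(f,f)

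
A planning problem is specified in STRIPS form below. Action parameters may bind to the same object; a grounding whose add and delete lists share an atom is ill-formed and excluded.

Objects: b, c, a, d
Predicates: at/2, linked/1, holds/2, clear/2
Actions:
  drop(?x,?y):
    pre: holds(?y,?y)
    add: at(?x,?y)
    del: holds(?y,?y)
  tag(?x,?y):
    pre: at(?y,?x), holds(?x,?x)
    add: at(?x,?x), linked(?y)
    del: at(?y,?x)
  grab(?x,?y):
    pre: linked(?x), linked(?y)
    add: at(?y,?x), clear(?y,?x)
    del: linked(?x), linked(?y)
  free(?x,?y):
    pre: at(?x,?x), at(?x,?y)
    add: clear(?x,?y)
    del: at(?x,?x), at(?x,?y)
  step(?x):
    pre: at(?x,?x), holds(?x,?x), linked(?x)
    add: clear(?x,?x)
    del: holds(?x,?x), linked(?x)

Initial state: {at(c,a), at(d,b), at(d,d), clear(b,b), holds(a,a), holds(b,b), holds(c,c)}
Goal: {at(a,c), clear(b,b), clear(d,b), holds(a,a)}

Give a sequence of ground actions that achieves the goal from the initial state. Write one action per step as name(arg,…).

drop(a,c); free(d,b)

1. drop(a,c)  →  {at(a,c), at(c,a), at(d,b), at(d,d), clear(b,b), holds(a,a), holds(b,b)}
2. free(d,b)  →  {at(a,c), at(c,a), clear(b,b), clear(d,b), holds(a,a), holds(b,b)}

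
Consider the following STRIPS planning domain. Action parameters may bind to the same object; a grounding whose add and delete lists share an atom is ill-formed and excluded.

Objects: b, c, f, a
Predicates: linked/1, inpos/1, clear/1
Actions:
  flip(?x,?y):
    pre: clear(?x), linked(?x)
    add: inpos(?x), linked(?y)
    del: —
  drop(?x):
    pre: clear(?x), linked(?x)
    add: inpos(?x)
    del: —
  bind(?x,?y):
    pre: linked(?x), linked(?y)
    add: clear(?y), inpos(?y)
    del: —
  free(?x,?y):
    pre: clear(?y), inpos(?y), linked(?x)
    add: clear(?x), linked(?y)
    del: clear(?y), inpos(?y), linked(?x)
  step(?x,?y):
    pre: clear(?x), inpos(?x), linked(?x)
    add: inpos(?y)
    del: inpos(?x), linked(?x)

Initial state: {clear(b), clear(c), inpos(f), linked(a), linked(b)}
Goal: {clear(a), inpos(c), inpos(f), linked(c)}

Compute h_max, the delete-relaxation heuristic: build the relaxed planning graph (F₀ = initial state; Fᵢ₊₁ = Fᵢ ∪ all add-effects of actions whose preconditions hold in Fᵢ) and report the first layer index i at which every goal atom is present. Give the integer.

2

F0 = init (5 atoms)
F1 = F0 ∪ {clear(a), inpos(a), inpos(b), linked(c), linked(f)}  (10 atoms)
F2 = F1 ∪ {clear(f), inpos(c)}  (12 atoms)
goal ⊆ F2  ⇒  h_max = 2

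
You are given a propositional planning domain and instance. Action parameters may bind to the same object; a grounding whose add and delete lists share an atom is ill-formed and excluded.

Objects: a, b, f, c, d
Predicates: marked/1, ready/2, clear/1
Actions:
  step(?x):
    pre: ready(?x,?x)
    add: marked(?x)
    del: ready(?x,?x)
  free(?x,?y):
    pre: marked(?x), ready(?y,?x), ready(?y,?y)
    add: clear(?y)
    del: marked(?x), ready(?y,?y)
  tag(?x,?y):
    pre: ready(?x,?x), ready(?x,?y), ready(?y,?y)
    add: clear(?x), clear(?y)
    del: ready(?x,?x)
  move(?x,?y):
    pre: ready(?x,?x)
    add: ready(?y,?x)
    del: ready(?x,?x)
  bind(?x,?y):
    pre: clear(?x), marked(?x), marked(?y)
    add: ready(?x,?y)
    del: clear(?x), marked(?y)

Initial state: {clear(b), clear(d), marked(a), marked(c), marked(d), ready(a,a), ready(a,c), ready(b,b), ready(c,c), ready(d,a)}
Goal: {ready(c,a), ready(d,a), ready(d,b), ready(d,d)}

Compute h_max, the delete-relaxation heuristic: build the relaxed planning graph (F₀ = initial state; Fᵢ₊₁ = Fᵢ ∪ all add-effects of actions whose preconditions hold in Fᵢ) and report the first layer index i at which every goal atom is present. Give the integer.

1

F0 = init (10 atoms)
F1 = F0 ∪ {clear(a), clear(c), marked(b), ready(a,b), ready(b,a), ready(b,c), ready(c,a), ready(c,b), ready(d,b), ready(d,c), ready(d,d), ready(f,a), ready(f,b), ready(f,c)}  (24 atoms)
goal ⊆ F1  ⇒  h_max = 1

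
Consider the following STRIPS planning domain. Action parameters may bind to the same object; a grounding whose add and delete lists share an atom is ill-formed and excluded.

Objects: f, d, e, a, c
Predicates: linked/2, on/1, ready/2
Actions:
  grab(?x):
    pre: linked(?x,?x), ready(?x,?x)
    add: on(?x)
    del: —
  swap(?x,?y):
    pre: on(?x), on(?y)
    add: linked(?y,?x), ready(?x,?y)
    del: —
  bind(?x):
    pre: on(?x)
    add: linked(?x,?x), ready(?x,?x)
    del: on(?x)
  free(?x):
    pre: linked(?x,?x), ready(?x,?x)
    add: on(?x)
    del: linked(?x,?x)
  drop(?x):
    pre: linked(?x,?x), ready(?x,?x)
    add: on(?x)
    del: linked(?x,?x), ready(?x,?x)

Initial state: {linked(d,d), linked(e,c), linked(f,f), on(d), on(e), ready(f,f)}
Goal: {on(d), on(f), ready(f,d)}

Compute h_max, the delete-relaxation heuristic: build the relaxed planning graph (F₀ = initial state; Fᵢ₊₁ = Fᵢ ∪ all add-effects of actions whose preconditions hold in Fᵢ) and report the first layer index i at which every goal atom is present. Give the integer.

2

F0 = init (6 atoms)
F1 = F0 ∪ {linked(d,e), linked(e,d), linked(e,e), on(f), ready(d,d), ready(d,e), ready(e,d), ready(e,e)}  (14 atoms)
F2 = F1 ∪ {linked(d,f), linked(e,f), linked(f,d), linked(f,e), ready(d,f), ready(e,f), ready(f,d), ready(f,e)}  (22 atoms)
goal ⊆ F2  ⇒  h_max = 2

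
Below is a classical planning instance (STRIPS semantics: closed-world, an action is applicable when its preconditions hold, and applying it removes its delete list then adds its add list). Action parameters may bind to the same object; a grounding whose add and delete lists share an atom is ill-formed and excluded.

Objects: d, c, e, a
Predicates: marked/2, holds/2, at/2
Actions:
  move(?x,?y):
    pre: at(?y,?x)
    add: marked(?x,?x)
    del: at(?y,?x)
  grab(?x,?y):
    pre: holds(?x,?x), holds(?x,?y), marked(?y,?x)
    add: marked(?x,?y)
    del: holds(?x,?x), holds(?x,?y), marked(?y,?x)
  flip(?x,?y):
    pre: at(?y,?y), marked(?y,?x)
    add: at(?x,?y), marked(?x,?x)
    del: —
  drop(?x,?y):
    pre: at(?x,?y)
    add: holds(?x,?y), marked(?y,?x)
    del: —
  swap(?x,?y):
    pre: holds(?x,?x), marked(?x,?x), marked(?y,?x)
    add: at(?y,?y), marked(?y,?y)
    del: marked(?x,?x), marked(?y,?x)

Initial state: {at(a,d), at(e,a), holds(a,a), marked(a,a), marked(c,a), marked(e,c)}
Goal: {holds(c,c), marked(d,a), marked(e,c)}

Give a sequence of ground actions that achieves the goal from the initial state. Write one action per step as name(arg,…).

1. drop(a,d)  →  {at(a,d), at(e,a), holds(a,a), holds(a,d), marked(a,a), marked(c,a), marked(d,a), marked(e,c)}
2. swap(a,c)  →  {at(a,d), at(c,c), at(e,a), holds(a,a), holds(a,d), marked(c,c), marked(d,a), marked(e,c)}
3. drop(c,c)  →  {at(a,d), at(c,c), at(e,a), holds(a,a), holds(a,d), holds(c,c), marked(c,c), marked(d,a), marked(e,c)}

drop(a,d); swap(a,c); drop(c,c)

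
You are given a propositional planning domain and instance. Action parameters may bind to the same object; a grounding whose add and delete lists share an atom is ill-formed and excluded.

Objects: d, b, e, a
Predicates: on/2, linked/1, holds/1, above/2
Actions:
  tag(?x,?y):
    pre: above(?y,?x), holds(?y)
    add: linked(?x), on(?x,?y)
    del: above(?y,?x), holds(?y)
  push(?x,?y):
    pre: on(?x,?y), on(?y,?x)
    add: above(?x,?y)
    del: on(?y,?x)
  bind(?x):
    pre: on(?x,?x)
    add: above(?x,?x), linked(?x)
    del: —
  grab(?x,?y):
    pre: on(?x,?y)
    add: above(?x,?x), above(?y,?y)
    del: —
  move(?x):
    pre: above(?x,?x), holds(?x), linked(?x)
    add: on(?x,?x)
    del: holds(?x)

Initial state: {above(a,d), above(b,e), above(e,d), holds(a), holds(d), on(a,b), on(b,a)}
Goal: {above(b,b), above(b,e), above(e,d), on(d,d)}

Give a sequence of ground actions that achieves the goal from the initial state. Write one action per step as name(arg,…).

1. tag(d,a)  →  {above(b,e), above(e,d), holds(d), linked(d), on(a,b), on(b,a), on(d,a)}
2. grab(d,a)  →  {above(a,a), above(b,e), above(d,d), above(e,d), holds(d), linked(d), on(a,b), on(b,a), on(d,a)}
3. tag(d,d)  →  {above(a,a), above(b,e), above(e,d), linked(d), on(a,b), on(b,a), on(d,a), on(d,d)}
4. grab(b,a)  →  {above(a,a), above(b,b), above(b,e), above(e,d), linked(d), on(a,b), on(b,a), on(d,a), on(d,d)}

tag(d,a); grab(d,a); tag(d,d); grab(b,a)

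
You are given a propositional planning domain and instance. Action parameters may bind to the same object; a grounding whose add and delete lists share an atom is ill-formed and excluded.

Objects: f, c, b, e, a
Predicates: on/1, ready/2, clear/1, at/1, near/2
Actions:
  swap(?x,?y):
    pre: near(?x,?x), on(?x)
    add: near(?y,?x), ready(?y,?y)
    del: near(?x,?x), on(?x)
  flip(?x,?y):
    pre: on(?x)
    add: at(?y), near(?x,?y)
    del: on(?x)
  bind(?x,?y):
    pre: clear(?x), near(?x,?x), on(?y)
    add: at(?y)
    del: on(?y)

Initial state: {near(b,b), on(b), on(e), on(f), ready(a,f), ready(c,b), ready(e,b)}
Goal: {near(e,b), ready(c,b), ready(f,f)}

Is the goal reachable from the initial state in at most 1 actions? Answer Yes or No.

No

1. swap(b,f)  →  {near(f,b), on(e), on(f), ready(a,f), ready(c,b), ready(e,b), ready(f,f)}
2. flip(e,b)  →  {at(b), near(e,b), near(f,b), on(f), ready(a,f), ready(c,b), ready(e,b), ready(f,f)}
optimal plan length = 2; 2 > 1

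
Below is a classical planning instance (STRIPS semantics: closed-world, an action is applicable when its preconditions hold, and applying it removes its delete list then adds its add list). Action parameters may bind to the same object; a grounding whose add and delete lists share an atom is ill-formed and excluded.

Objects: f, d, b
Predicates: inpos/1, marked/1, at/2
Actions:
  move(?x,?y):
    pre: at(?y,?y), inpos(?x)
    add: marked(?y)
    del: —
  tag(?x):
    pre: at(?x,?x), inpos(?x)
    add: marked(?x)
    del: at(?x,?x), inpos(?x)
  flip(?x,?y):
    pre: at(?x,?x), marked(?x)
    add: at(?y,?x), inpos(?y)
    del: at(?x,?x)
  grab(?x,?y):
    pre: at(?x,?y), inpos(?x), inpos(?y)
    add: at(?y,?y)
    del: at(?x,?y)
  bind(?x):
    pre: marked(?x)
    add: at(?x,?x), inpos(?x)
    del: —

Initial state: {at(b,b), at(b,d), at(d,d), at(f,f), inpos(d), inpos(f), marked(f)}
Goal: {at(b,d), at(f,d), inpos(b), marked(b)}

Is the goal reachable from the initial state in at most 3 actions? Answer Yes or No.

No

1. move(f,d)  →  {at(b,b), at(b,d), at(d,d), at(f,f), inpos(d), inpos(f), marked(d), marked(f)}
2. move(f,b)  →  {at(b,b), at(b,d), at(d,d), at(f,f), inpos(d), inpos(f), marked(b), marked(d), marked(f)}
3. flip(f,b)  →  {at(b,b), at(b,d), at(b,f), at(d,d), inpos(b), inpos(d), inpos(f), marked(b), marked(d), marked(f)}
4. flip(d,f)  →  {at(b,b), at(b,d), at(b,f), at(f,d), inpos(b), inpos(d), inpos(f), marked(b), marked(d), marked(f)}
optimal plan length = 4; 4 > 3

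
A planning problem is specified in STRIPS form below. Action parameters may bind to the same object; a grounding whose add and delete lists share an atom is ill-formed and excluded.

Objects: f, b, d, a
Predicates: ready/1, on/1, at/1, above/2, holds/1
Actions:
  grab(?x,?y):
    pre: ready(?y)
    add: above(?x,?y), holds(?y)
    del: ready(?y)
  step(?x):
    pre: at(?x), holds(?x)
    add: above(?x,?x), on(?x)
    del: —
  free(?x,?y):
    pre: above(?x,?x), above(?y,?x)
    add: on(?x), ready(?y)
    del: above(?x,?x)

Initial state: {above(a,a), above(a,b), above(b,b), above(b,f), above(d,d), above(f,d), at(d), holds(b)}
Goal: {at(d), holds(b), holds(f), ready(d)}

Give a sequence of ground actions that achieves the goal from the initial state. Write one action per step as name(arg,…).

free(b,a); grab(f,a); free(d,d); free(a,f); grab(f,f)

1. free(b,a)  →  {above(a,a), above(a,b), above(b,f), above(d,d), above(f,d), at(d), holds(b), on(b), ready(a)}
2. grab(f,a)  →  {above(a,a), above(a,b), above(b,f), above(d,d), above(f,a), above(f,d), at(d), holds(a), holds(b), on(b)}
3. free(d,d)  →  {above(a,a), above(a,b), above(b,f), above(f,a), above(f,d), at(d), holds(a), holds(b), on(b), on(d), ready(d)}
4. free(a,f)  →  {above(a,b), above(b,f), above(f,a), above(f,d), at(d), holds(a), holds(b), on(a), on(b), on(d), ready(d), ready(f)}
5. grab(f,f)  →  {above(a,b), above(b,f), above(f,a), above(f,d), above(f,f), at(d), holds(a), holds(b), holds(f), on(a), on(b), on(d), ready(d)}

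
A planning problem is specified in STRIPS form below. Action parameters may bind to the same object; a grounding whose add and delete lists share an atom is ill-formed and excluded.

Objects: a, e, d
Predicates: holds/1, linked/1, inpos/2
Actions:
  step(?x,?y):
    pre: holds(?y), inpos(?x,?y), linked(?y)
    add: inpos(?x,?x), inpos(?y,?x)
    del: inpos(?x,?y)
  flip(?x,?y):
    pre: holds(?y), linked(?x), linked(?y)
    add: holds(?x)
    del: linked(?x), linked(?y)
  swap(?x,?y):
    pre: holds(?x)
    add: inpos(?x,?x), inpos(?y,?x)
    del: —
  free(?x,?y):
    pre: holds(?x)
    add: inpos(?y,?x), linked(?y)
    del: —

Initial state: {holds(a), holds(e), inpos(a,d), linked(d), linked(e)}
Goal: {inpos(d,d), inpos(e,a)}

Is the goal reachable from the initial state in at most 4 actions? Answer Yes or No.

Yes

1. flip(d,e)  →  {holds(a), holds(d), holds(e), inpos(a,d)}
2. swap(a,e)  →  {holds(a), holds(d), holds(e), inpos(a,a), inpos(a,d), inpos(e,a)}
3. swap(d,a)  →  {holds(a), holds(d), holds(e), inpos(a,a), inpos(a,d), inpos(d,d), inpos(e,a)}
optimal plan length = 3; 3 ≤ 4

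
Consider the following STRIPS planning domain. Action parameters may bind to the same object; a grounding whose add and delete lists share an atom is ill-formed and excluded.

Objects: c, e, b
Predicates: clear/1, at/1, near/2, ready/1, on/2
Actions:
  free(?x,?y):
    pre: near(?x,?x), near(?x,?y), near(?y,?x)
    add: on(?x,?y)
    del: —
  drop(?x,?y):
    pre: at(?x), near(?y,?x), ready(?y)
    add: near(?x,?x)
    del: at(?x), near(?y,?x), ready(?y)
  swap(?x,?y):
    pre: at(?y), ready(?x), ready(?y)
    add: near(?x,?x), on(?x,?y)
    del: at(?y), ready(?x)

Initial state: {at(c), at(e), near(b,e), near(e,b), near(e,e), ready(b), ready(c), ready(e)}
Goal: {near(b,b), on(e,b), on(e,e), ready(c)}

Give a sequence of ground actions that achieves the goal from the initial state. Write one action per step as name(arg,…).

free(e,e); free(e,b); swap(b,c)

1. free(e,e)  →  {at(c), at(e), near(b,e), near(e,b), near(e,e), on(e,e), ready(b), ready(c), ready(e)}
2. free(e,b)  →  {at(c), at(e), near(b,e), near(e,b), near(e,e), on(e,b), on(e,e), ready(b), ready(c), ready(e)}
3. swap(b,c)  →  {at(e), near(b,b), near(b,e), near(e,b), near(e,e), on(b,c), on(e,b), on(e,e), ready(c), ready(e)}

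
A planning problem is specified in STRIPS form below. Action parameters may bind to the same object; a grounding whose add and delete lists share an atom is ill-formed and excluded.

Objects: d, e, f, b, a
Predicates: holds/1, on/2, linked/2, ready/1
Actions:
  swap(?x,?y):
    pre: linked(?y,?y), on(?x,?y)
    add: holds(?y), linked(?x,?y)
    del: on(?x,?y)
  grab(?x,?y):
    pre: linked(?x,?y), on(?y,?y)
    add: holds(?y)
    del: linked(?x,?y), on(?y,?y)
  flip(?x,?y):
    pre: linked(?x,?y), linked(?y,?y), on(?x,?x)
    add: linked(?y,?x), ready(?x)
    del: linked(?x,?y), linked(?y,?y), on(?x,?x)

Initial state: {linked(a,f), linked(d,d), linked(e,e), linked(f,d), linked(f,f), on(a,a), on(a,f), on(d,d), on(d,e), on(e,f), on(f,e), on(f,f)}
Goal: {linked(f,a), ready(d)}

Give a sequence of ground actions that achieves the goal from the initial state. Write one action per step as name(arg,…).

swap(d,e); flip(d,e); flip(a,f)

1. swap(d,e)  →  {holds(e), linked(a,f), linked(d,d), linked(d,e), linked(e,e), linked(f,d), linked(f,f), on(a,a), on(a,f), on(d,d), on(e,f), on(f,e), on(f,f)}
2. flip(d,e)  →  {holds(e), linked(a,f), linked(d,d), linked(e,d), linked(f,d), linked(f,f), on(a,a), on(a,f), on(e,f), on(f,e), on(f,f), ready(d)}
3. flip(a,f)  →  {holds(e), linked(d,d), linked(e,d), linked(f,a), linked(f,d), on(a,f), on(e,f), on(f,e), on(f,f), ready(a), ready(d)}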